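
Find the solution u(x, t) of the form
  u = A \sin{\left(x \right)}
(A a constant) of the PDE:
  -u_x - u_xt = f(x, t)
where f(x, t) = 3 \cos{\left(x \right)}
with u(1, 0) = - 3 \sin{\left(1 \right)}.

Substitute the ansatz u = A \sin{\left(x \right)} into the left-hand side.
Derivatives of the ansatz:
  u_x = A \cos{\left(x \right)}
  u_xt = 0
Term by term:
  -u_x = - A \cos{\left(x \right)}
  -u_xt = 0
So the left-hand side equals
  - A \cos{\left(x \right)}
This must equal f(x, t) = 3 \cos{\left(x \right)} identically.
Matching coefficients of the independent functions:
  [\cos{\left(x \right)}]:  - A = 3
Solving: A = -3.
Check against the point condition:
  u(1, 0) = - 3 \sin{\left(1 \right)}  ⟹  A \sin{\left(1 \right)} = - 3 \sin{\left(1 \right)}  ✓
Hence u(x, t) = - 3 \sin{\left(x \right)}.

Answer: u(x, t) = - 3 \sin{\left(x \right)}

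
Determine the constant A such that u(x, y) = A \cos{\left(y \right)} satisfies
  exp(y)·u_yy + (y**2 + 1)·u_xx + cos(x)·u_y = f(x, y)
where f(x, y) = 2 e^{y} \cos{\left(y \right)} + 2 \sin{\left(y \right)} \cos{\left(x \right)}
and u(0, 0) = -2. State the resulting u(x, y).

Substitute the ansatz u = A \cos{\left(y \right)} into the left-hand side.
Derivatives of the ansatz:
  u_yy = - A \cos{\left(y \right)}
  u_xx = 0
  u_y = - A \sin{\left(y \right)}
Term by term:
  exp(y)·u_yy = - A e^{y} \cos{\left(y \right)}
  (y**2 + 1)·u_xx = 0
  cos(x)·u_y = - A \sin{\left(y \right)} \cos{\left(x \right)}
So the left-hand side equals
  - A e^{y} \cos{\left(y \right)} - A \sin{\left(y \right)} \cos{\left(x \right)}
This must equal f(x, y) = 2 e^{y} \cos{\left(y \right)} + 2 \sin{\left(y \right)} \cos{\left(x \right)} identically.
Matching coefficients of the independent functions:
  [e^{y} \cos{\left(y \right)}, \sin{\left(y \right)} \cos{\left(x \right)}]:  - A = 2
Solving: A = -2.
Check against the point condition:
  u(0, 0) = -2  ⟹  A = -2  ✓
Hence u(x, y) = - 2 \cos{\left(y \right)}.

Answer: u(x, y) = - 2 \cos{\left(y \right)}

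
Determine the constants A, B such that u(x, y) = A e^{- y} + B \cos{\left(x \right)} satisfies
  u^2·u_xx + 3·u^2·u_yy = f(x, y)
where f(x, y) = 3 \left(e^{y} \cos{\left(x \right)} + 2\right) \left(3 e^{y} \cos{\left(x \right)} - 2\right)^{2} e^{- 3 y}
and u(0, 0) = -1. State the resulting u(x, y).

Substitute the ansatz u = A e^{- y} + B \cos{\left(x \right)} into the left-hand side.
Derivatives of the ansatz:
  u_xx = - B \cos{\left(x \right)}
  u_yy = A e^{- y}
Term by term:
  u^2·u_xx = - A^{2} B e^{- 2 y} \cos{\left(x \right)} - 2 A B^{2} e^{- y} \cos^{2}{\left(x \right)} - B^{3} \cos^{3}{\left(x \right)}
  3·u^2·u_yy = 3 A^{3} e^{- 3 y} + 6 A^{2} B e^{- 2 y} \cos{\left(x \right)} + 3 A B^{2} e^{- y} \cos^{2}{\left(x \right)}
So the left-hand side equals
  3 A^{3} e^{- 3 y} + 5 A^{2} B e^{- 2 y} \cos{\left(x \right)} + A B^{2} e^{- y} \cos^{2}{\left(x \right)} - B^{3} \cos^{3}{\left(x \right)}
This must equal f(x, y) identically; expanded, f = 27 \cos^{3}{\left(x \right)} + 18 e^{- y} \cos^{2}{\left(x \right)} - 60 e^{- 2 y} \cos{\left(x \right)} + 24 e^{- 3 y}.
Matching coefficients of the independent functions:
  [e^{- 2 y} \cos{\left(x \right)}]:  5 A^{2} B = -60
  [e^{- y} \cos^{2}{\left(x \right)}]:  A B^{2} = 18
  [e^{- 3 y}]:  3 A^{3} = 24
  [\cos^{3}{\left(x \right)}]:  - B^{3} = 27
Solving: A = 2, B = -3.
Check against the point condition:
  u(0, 0) = -1  ⟹  A + B = -1  ✓
Hence u(x, y) = - 3 \cos{\left(x \right)} + 2 e^{- y}.

Answer: u(x, y) = - 3 \cos{\left(x \right)} + 2 e^{- y}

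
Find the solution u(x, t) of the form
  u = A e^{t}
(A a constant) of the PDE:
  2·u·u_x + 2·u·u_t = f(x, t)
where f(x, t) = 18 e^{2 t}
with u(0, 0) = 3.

Substitute the ansatz u = A e^{t} into the left-hand side.
Derivatives of the ansatz:
  u_x = 0
  u_t = A e^{t}
Term by term:
  2·u·u_x = 0
  2·u·u_t = 2 A^{2} e^{2 t}
So the left-hand side equals
  2 A^{2} e^{2 t}
This must equal f(x, t) = 18 e^{2 t} identically.
Matching coefficients of the independent functions:
  [e^{2 t}]:  2 A^{2} = 18
These equations allow (A) = (-3) or (3).
Impose the point condition(s):
  u(0, 0) = 3  ⟹  A = 3
Only A = 3 satisfies everything.
Hence u(x, t) = 3 e^{t}.

Answer: u(x, t) = 3 e^{t}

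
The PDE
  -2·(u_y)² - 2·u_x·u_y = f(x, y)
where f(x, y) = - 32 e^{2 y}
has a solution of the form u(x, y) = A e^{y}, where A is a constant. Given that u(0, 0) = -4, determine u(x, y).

Answer: u(x, y) = - 4 e^{y}

Derivation:
Substitute the ansatz u = A e^{y} into the left-hand side.
Derivatives of the ansatz:
  u_y = A e^{y}
  u_x = 0
Term by term:
  -2·(u_y)² = - 2 A^{2} e^{2 y}
  -2·u_x·u_y = 0
So the left-hand side equals
  - 2 A^{2} e^{2 y}
This must equal f(x, y) = - 32 e^{2 y} identically.
Matching coefficients of the independent functions:
  [e^{2 y}]:  - 2 A^{2} = -32
These equations allow (A) = (-4) or (4).
Impose the point condition(s):
  u(0, 0) = -4  ⟹  A = -4
Only A = -4 satisfies everything.
Hence u(x, y) = - 4 e^{y}.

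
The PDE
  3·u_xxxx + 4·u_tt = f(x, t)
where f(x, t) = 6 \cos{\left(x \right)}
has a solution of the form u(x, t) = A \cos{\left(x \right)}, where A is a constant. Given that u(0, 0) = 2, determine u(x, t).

Substitute the ansatz u = A \cos{\left(x \right)} into the left-hand side.
Derivatives of the ansatz:
  u_xxxx = A \cos{\left(x \right)}
  u_tt = 0
Term by term:
  3·u_xxxx = 3 A \cos{\left(x \right)}
  4·u_tt = 0
So the left-hand side equals
  3 A \cos{\left(x \right)}
This must equal f(x, t) = 6 \cos{\left(x \right)} identically.
Matching coefficients of the independent functions:
  [\cos{\left(x \right)}]:  3 A = 6
Solving: A = 2.
Check against the point condition:
  u(0, 0) = 2  ⟹  A = 2  ✓
Hence u(x, t) = 2 \cos{\left(x \right)}.

Answer: u(x, t) = 2 \cos{\left(x \right)}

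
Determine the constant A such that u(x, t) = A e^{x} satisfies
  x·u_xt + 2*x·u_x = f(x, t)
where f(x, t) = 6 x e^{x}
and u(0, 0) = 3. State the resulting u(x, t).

Substitute the ansatz u = A e^{x} into the left-hand side.
Derivatives of the ansatz:
  u_xt = 0
  u_x = A e^{x}
Term by term:
  x·u_xt = 0
  2*x·u_x = 2 A x e^{x}
So the left-hand side equals
  2 A x e^{x}
This must equal f(x, t) = 6 x e^{x} identically.
Matching coefficients of the independent functions:
  [x e^{x}]:  2 A = 6
Solving: A = 3.
Check against the point condition:
  u(0, 0) = 3  ⟹  A = 3  ✓
Hence u(x, t) = 3 e^{x}.

Answer: u(x, t) = 3 e^{x}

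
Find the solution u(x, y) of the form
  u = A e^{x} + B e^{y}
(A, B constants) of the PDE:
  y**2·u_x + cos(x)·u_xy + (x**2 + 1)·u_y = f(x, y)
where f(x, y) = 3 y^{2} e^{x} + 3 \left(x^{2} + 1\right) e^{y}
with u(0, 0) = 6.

Answer: u(x, y) = 3 e^{x} + 3 e^{y}

Derivation:
Substitute the ansatz u = A e^{x} + B e^{y} into the left-hand side.
Derivatives of the ansatz:
  u_x = A e^{x}
  u_xy = 0
  u_y = B e^{y}
Term by term:
  y**2·u_x = A y^{2} e^{x}
  cos(x)·u_xy = 0
  (x**2 + 1)·u_y = B x^{2} e^{y} + B e^{y}
So the left-hand side equals
  A y^{2} e^{x} + B x^{2} e^{y} + B e^{y}
This must equal f(x, y) identically; expanded, f = 3 x^{2} e^{y} + 3 y^{2} e^{x} + 3 e^{y}.
Matching coefficients of the independent functions:
  [x^{2} e^{y}, e^{y}]:  B = 3
  [y^{2} e^{x}]:  A = 3
Solving: A = 3, B = 3.
Check against the point condition:
  u(0, 0) = 6  ⟹  A + B = 6  ✓
Hence u(x, y) = 3 e^{x} + 3 e^{y}.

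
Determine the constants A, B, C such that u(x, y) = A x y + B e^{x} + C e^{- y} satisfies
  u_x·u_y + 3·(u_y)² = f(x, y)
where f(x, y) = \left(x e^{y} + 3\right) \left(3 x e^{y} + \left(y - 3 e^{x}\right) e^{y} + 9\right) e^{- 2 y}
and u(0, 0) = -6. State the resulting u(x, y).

Substitute the ansatz u = A x y + B e^{x} + C e^{- y} into the left-hand side.
Derivatives of the ansatz:
  u_x = A y + B e^{x}
  u_y = A x - C e^{- y}
Term by term:
  u_x·u_y = A^{2} x y + A B x e^{x} - A C y e^{- y} - B C e^{x} e^{- y}
  3·(u_y)² = 3 A^{2} x^{2} - 6 A C x e^{- y} + 3 C^{2} e^{- 2 y}
So the left-hand side equals
  3 A^{2} x^{2} + A^{2} x y + A B x e^{x} - 6 A C x e^{- y} - A C y e^{- y} - B C e^{x} e^{- y} + 3 C^{2} e^{- 2 y}
This must equal f(x, y) identically; expanded, f = 3 x^{2} + x y - 3 x e^{x} + 18 x e^{- y} + 3 y e^{- y} - 9 e^{x} e^{- y} + 27 e^{- 2 y}.
Matching coefficients of the independent functions:
  [x^{2}]:  3 A^{2} = 3
  [x y]:  A^{2} = 1
  [x e^{x}]:  A B = -3
  [x e^{- y}]:  - 6 A C = 18
  [y e^{- y}]:  - A C = 3
  [e^{x} e^{- y}]:  - B C = -9
  [e^{- 2 y}]:  3 C^{2} = 27
These equations allow (A, B, C) = (-1, 3, 3) or (1, -3, -3).
Impose the point condition(s):
  u(0, 0) = -6  ⟹  B + C = -6
Only A = 1, B = -3, C = -3 satisfies everything.
Hence u(x, y) = x y - 3 e^{x} - 3 e^{- y}.

Answer: u(x, y) = x y - 3 e^{x} - 3 e^{- y}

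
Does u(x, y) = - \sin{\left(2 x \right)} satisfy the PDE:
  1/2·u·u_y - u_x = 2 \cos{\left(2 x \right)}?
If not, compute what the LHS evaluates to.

Evaluate each term of the left-hand side for u = - \sin{\left(2 x \right)}.
Derivatives:
  u_y = 0
  u_x = - 2 \cos{\left(2 x \right)}
Terms:
  1/2·u·u_y = 0
  -u_x = 2 \cos{\left(2 x \right)}
Sum: LHS = 2 \cos{\left(2 x \right)}
This is exactly the given right-hand side, so u is a solution.

Answer: Yes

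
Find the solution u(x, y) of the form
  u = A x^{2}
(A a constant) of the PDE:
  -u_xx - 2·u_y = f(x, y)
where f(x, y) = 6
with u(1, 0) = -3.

Substitute the ansatz u = A x^{2} into the left-hand side.
Derivatives of the ansatz:
  u_xx = 2 A
  u_y = 0
Term by term:
  -u_xx = - 2 A
  -2·u_y = 0
So the left-hand side equals
  - 2 A
This must equal f(x, y) = 6 identically.
Matching coefficients of the independent functions:
  [constant term]:  - 2 A = 6
Solving: A = -3.
Check against the point condition:
  u(1, 0) = -3  ⟹  A = -3  ✓
Hence u(x, y) = - 3 x^{2}.

Answer: u(x, y) = - 3 x^{2}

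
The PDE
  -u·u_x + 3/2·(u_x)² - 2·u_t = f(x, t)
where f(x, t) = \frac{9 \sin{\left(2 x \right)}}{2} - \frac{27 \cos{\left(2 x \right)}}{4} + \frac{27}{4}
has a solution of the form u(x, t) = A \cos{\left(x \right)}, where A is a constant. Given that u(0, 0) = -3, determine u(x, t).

Substitute the ansatz u = A \cos{\left(x \right)} into the left-hand side.
Derivatives of the ansatz:
  u_x = - A \sin{\left(x \right)}
  u_t = 0
Term by term:
  -u·u_x = A^{2} \sin{\left(x \right)} \cos{\left(x \right)}
  3/2·(u_x)² = \frac{3 A^{2} \sin^{2}{\left(x \right)}}{2}
  -2·u_t = 0
So the left-hand side equals
  \frac{3 A^{2} \sin^{2}{\left(x \right)}}{2} + A^{2} \sin{\left(x \right)} \cos{\left(x \right)}
This must equal f(x, t) identically; expanded, f = \frac{27 \sin^{2}{\left(x \right)}}{2} + 9 \sin{\left(x \right)} \cos{\left(x \right)}.
Matching coefficients of the independent functions:
  [\sin{\left(x \right)} \cos{\left(x \right)}]:  A^{2} = 9
  [\sin^{2}{\left(x \right)}]:  \frac{3 A^{2}}{2} = \frac{27}{2}
These equations allow (A) = (-3) or (3).
Impose the point condition(s):
  u(0, 0) = -3  ⟹  A = -3
Only A = -3 satisfies everything.
Hence u(x, t) = - 3 \cos{\left(x \right)}.

Answer: u(x, t) = - 3 \cos{\left(x \right)}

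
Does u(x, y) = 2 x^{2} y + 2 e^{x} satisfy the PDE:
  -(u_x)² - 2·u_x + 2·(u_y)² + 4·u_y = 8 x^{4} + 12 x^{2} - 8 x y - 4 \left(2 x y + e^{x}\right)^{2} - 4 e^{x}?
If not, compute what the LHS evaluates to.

Answer: No, the LHS evaluates to 8 x^{4} + 8 x^{2} - 8 x y - 4 \left(2 x y + e^{x}\right)^{2} - 4 e^{x}

Derivation:
Evaluate each term of the left-hand side for u = 2 x^{2} y + 2 e^{x}.
Derivatives:
  u_x = 4 x y + 2 e^{x}
  u_y = 2 x^{2}
Terms:
  -(u_x)² = - 4 \left(2 x y + e^{x}\right)^{2}
  -2·u_x = - 8 x y - 4 e^{x}
  2·(u_y)² = 8 x^{4}
  4·u_y = 8 x^{2}
Sum: LHS = 8 x^{4} + 8 x^{2} - 8 x y - 4 \left(2 x y + e^{x}\right)^{2} - 4 e^{x}
Given right-hand side: 8 x^{4} + 12 x^{2} - 8 x y - 4 \left(2 x y + e^{x}\right)^{2} - 4 e^{x}. Difference LHS − RHS = - 4 x^{2} ≠ 0, so u is not a solution.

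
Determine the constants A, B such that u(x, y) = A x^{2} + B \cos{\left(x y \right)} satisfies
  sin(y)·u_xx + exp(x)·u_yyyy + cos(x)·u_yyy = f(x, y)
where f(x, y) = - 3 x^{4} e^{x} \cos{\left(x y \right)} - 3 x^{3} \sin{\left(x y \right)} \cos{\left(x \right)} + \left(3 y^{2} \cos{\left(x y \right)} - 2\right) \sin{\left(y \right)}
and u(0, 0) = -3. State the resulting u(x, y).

Substitute the ansatz u = A x^{2} + B \cos{\left(x y \right)} into the left-hand side.
Derivatives of the ansatz:
  u_xx = 2 A - B y^{2} \cos{\left(x y \right)}
  u_yyyy = B x^{4} \cos{\left(x y \right)}
  u_yyy = B x^{3} \sin{\left(x y \right)}
Term by term:
  sin(y)·u_xx = 2 A \sin{\left(y \right)} - B y^{2} \sin{\left(y \right)} \cos{\left(x y \right)}
  exp(x)·u_yyyy = B x^{4} e^{x} \cos{\left(x y \right)}
  cos(x)·u_yyy = B x^{3} \sin{\left(x y \right)} \cos{\left(x \right)}
So the left-hand side equals
  2 A \sin{\left(y \right)} + B x^{4} e^{x} \cos{\left(x y \right)} + B x^{3} \sin{\left(x y \right)} \cos{\left(x \right)} - B y^{2} \sin{\left(y \right)} \cos{\left(x y \right)}
This must equal f(x, y) identically; expanded, f = - 3 x^{4} e^{x} \cos{\left(x y \right)} - 3 x^{3} \sin{\left(x y \right)} \cos{\left(x \right)} + 3 y^{2} \sin{\left(y \right)} \cos{\left(x y \right)} - 2 \sin{\left(y \right)}.
Matching coefficients of the independent functions:
  [x^{3} \sin{\left(x y \right)} \cos{\left(x \right)}, x^{4} e^{x} \cos{\left(x y \right)}]:  B = -3
  [y^{2} \sin{\left(y \right)} \cos{\left(x y \right)}]:  - B = 3
  [\sin{\left(y \right)}]:  2 A = -2
Solving: A = -1, B = -3.
Check against the point condition:
  u(0, 0) = -3  ⟹  B = -3  ✓
Hence u(x, y) = - x^{2} - 3 \cos{\left(x y \right)}.

Answer: u(x, y) = - x^{2} - 3 \cos{\left(x y \right)}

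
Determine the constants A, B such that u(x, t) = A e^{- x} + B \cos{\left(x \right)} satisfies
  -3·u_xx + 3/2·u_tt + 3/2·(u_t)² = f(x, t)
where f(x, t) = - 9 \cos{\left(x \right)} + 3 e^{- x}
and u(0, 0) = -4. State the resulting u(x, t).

Substitute the ansatz u = A e^{- x} + B \cos{\left(x \right)} into the left-hand side.
Derivatives of the ansatz:
  u_xx = A e^{- x} - B \cos{\left(x \right)}
  u_tt = 0
  u_t = 0
Term by term:
  -3·u_xx = - 3 A e^{- x} + 3 B \cos{\left(x \right)}
  3/2·u_tt = 0
  3/2·(u_t)² = 0
So the left-hand side equals
  - 3 A e^{- x} + 3 B \cos{\left(x \right)}
This must equal f(x, t) = - 9 \cos{\left(x \right)} + 3 e^{- x} identically.
Matching coefficients of the independent functions:
  [e^{- x}]:  - 3 A = 3
  [\cos{\left(x \right)}]:  3 B = -9
Solving: A = -1, B = -3.
Check against the point condition:
  u(0, 0) = -4  ⟹  A + B = -4  ✓
Hence u(x, t) = - 3 \cos{\left(x \right)} - e^{- x}.

Answer: u(x, t) = - 3 \cos{\left(x \right)} - e^{- x}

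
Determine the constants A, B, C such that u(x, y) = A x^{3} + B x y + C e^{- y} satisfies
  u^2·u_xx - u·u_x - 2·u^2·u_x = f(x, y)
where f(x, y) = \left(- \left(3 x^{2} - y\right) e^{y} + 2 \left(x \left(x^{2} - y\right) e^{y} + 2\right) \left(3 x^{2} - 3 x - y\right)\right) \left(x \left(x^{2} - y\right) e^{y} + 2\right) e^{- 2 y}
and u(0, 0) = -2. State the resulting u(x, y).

Substitute the ansatz u = A x^{3} + B x y + C e^{- y} into the left-hand side.
Derivatives of the ansatz:
  u_xx = 6 A x
  u_x = 3 A x^{2} + B y
Term by term:
  u^2·u_xx = 6 A^{3} x^{7} + 12 A^{2} B x^{5} y + 12 A^{2} C x^{4} e^{- y} + 6 A B^{2} x^{3} y^{2} + 12 A B C x^{2} y e^{- y} + 6 A C^{2} x e^{- 2 y}
  -u·u_x = - 3 A^{2} x^{5} - 4 A B x^{3} y - 3 A C x^{2} e^{- y} - B^{2} x y^{2} - B C y e^{- y}
  -2·u^2·u_x = - 6 A^{3} x^{8} - 14 A^{2} B x^{6} y - 12 A^{2} C x^{5} e^{- y} - 10 A B^{2} x^{4} y^{2} - 16 A B C x^{3} y e^{- y} - 6 A C^{2} x^{2} e^{- 2 y} - 2 B^{3} x^{2} y^{3} - 4 B^{2} C x y^{2} e^{- y} - 2 B C^{2} y e^{- 2 y}
So the left-hand side equals
  - 6 A^{3} x^{8} + 6 A^{3} x^{7} - 14 A^{2} B x^{6} y + 12 A^{2} B x^{5} y - 12 A^{2} C x^{5} e^{- y} + 12 A^{2} C x^{4} e^{- y} - 3 A^{2} x^{5} - 10 A B^{2} x^{4} y^{2} + 6 A B^{2} x^{3} y^{2} - 16 A B C x^{3} y e^{- y} + 12 A B C x^{2} y e^{- y} - 4 A B x^{3} y - 6 A C^{2} x^{2} e^{- 2 y} + 6 A C^{2} x e^{- 2 y} - 3 A C x^{2} e^{- y} - 2 B^{3} x^{2} y^{3} - 4 B^{2} C x y^{2} e^{- y} - B^{2} x y^{2} - 2 B C^{2} y e^{- 2 y} - B C y e^{- y}
This must equal f(x, y) identically; expanded, f = 6 x^{8} - 6 x^{7} - 14 x^{6} y + 12 x^{5} y - 3 x^{5} + 24 x^{5} e^{- y} + 10 x^{4} y^{2} - 24 x^{4} e^{- y} - 6 x^{3} y^{2} + 4 x^{3} y - 32 x^{3} y e^{- y} - 2 x^{2} y^{3} + 24 x^{2} y e^{- y} - 6 x^{2} e^{- y} + 24 x^{2} e^{- 2 y} - x y^{2} + 8 x y^{2} e^{- y} - 24 x e^{- 2 y} + 2 y e^{- y} - 8 y e^{- 2 y}.
Matching coefficients of the independent functions:
(each divided by its leading coefficient; functions giving the same equation are listed together)
  [x^{5}]:  A^{2} - 1 = 0
  [x^{7}, x^{8}]:  A^{3} + 1 = 0
  [x y^{2}]:  B^{2} - 1 = 0
  [x e^{- 2 y}, x^{2} e^{- 2 y}]:  A C^{2} + 4 = 0
  [x^{2} y^{3}]:  B^{3} - 1 = 0
  [x^{2} e^{- y}]:  A C - 2 = 0
  [x^{3} y]:  A B + 1 = 0
  [x^{3} y^{2}, x^{4} y^{2}]:  A B^{2} + 1 = 0
  [x^{4} e^{- y}, x^{5} e^{- y}]:  A^{2} C + 2 = 0
  [x^{5} y, x^{6} y]:  A^{2} B - 1 = 0
  [y e^{- 2 y}]:  B C^{2} - 4 = 0
  [y e^{- y}]:  B C + 2 = 0
  [x y^{2} e^{- y}]:  B^{2} C + 2 = 0
  [x^{2} y e^{- y}, x^{3} y e^{- y}]:  A B C - 2 = 0
Solving: A = -1, B = 1, C = -2.
Check against the point condition:
  u(0, 0) = -2  ⟹  C = -2  ✓
Hence u(x, y) = - x^{3} + x y - 2 e^{- y}.

Answer: u(x, y) = - x^{3} + x y - 2 e^{- y}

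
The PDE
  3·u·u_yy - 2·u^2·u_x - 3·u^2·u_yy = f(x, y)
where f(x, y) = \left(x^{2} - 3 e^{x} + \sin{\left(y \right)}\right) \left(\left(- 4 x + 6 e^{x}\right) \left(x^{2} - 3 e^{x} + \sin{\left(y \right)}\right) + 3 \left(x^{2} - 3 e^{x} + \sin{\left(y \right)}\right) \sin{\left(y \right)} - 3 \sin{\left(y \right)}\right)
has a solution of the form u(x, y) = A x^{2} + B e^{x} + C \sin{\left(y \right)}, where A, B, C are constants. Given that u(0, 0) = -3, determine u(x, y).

Answer: u(x, y) = x^{2} - 3 e^{x} + \sin{\left(y \right)}

Derivation:
Substitute the ansatz u = A x^{2} + B e^{x} + C \sin{\left(y \right)} into the left-hand side.
Derivatives of the ansatz:
  u_yy = - C \sin{\left(y \right)}
  u_x = 2 A x + B e^{x}
Term by term:
  3·u·u_yy = - 3 A C x^{2} \sin{\left(y \right)} - 3 B C e^{x} \sin{\left(y \right)} - 3 C^{2} \sin^{2}{\left(y \right)}
  -2·u^2·u_x = - 4 A^{3} x^{5} - 2 A^{2} B x^{4} e^{x} - 8 A^{2} B x^{3} e^{x} - 8 A^{2} C x^{3} \sin{\left(y \right)} - 4 A B^{2} x^{2} e^{2 x} - 4 A B^{2} x e^{2 x} - 4 A B C x^{2} e^{x} \sin{\left(y \right)} - 8 A B C x e^{x} \sin{\left(y \right)} - 4 A C^{2} x \sin^{2}{\left(y \right)} - 2 B^{3} e^{3 x} - 4 B^{2} C e^{2 x} \sin{\left(y \right)} - 2 B C^{2} e^{x} \sin^{2}{\left(y \right)}
  -3·u^2·u_yy = 3 A^{2} C x^{4} \sin{\left(y \right)} + 6 A B C x^{2} e^{x} \sin{\left(y \right)} + 6 A C^{2} x^{2} \sin^{2}{\left(y \right)} + 3 B^{2} C e^{2 x} \sin{\left(y \right)} + 6 B C^{2} e^{x} \sin^{2}{\left(y \right)} + 3 C^{3} \sin^{3}{\left(y \right)}
So the left-hand side equals
  - 4 A^{3} x^{5} - 2 A^{2} B x^{4} e^{x} - 8 A^{2} B x^{3} e^{x} + 3 A^{2} C x^{4} \sin{\left(y \right)} - 8 A^{2} C x^{3} \sin{\left(y \right)} - 4 A B^{2} x^{2} e^{2 x} - 4 A B^{2} x e^{2 x} + 2 A B C x^{2} e^{x} \sin{\left(y \right)} - 8 A B C x e^{x} \sin{\left(y \right)} + 6 A C^{2} x^{2} \sin^{2}{\left(y \right)} - 4 A C^{2} x \sin^{2}{\left(y \right)} - 3 A C x^{2} \sin{\left(y \right)} - 2 B^{3} e^{3 x} - B^{2} C e^{2 x} \sin{\left(y \right)} + 4 B C^{2} e^{x} \sin^{2}{\left(y \right)} - 3 B C e^{x} \sin{\left(y \right)} + 3 C^{3} \sin^{3}{\left(y \right)} - 3 C^{2} \sin^{2}{\left(y \right)}
This must equal f(x, y) identically; expanded, f = - 4 x^{5} + 6 x^{4} e^{x} + 3 x^{4} \sin{\left(y \right)} + 24 x^{3} e^{x} - 8 x^{3} \sin{\left(y \right)} - 36 x^{2} e^{2 x} - 6 x^{2} e^{x} \sin{\left(y \right)} + 6 x^{2} \sin^{2}{\left(y \right)} - 3 x^{2} \sin{\left(y \right)} - 36 x e^{2 x} + 24 x e^{x} \sin{\left(y \right)} - 4 x \sin^{2}{\left(y \right)} + 54 e^{3 x} - 9 e^{2 x} \sin{\left(y \right)} - 12 e^{x} \sin^{2}{\left(y \right)} + 9 e^{x} \sin{\left(y \right)} + 3 \sin^{3}{\left(y \right)} - 3 \sin^{2}{\left(y \right)}.
Matching coefficients of the independent functions:
(each divided by its leading coefficient; functions giving the same equation are listed together)
  [x^{5}]:  A^{3} - 1 = 0
  [x e^{2 x}, x^{2} e^{2 x}]:  A B^{2} - 9 = 0
  [x \sin^{2}{\left(y \right)}, x^{2} \sin^{2}{\left(y \right)}]:  A C^{2} - 1 = 0
  [x^{2} \sin{\left(y \right)}]:  A C - 1 = 0
  [x^{3} e^{x}, x^{4} e^{x}]:  A^{2} B + 3 = 0
  [x^{3} \sin{\left(y \right)}, x^{4} \sin{\left(y \right)}]:  A^{2} C - 1 = 0
  [e^{x} \sin{\left(y \right)}]:  B C + 3 = 0
  [e^{x} \sin^{2}{\left(y \right)}]:  B C^{2} + 3 = 0
  [e^{2 x} \sin{\left(y \right)}]:  B^{2} C - 9 = 0
  [x e^{x} \sin{\left(y \right)}, x^{2} e^{x} \sin{\left(y \right)}]:  A B C + 3 = 0
  [e^{3 x}]:  B^{3} + 27 = 0
  [\sin^{2}{\left(y \right)}]:  C^{2} - 1 = 0
  [\sin^{3}{\left(y \right)}]:  C^{3} - 1 = 0
Solving: A = 1, B = -3, C = 1.
Check against the point condition:
  u(0, 0) = -3  ⟹  B = -3  ✓
Hence u(x, y) = x^{2} - 3 e^{x} + \sin{\left(y \right)}.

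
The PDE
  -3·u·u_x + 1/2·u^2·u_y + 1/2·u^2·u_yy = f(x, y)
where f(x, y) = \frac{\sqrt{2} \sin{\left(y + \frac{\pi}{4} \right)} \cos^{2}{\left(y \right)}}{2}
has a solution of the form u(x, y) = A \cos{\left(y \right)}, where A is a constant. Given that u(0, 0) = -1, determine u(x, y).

Answer: u(x, y) = - \cos{\left(y \right)}

Derivation:
Substitute the ansatz u = A \cos{\left(y \right)} into the left-hand side.
Derivatives of the ansatz:
  u_x = 0
  u_y = - A \sin{\left(y \right)}
  u_yy = - A \cos{\left(y \right)}
Term by term:
  -3·u·u_x = 0
  1/2·u^2·u_y = - \frac{A^{3} \sin{\left(y \right)} \cos^{2}{\left(y \right)}}{2}
  1/2·u^2·u_yy = - \frac{A^{3} \cos^{3}{\left(y \right)}}{2}
So the left-hand side equals
  - \frac{A^{3} \sin{\left(y \right)} \cos^{2}{\left(y \right)}}{2} - \frac{A^{3} \cos^{3}{\left(y \right)}}{2}
This must equal f(x, y) identically; expanded, f = \frac{\sin{\left(y \right)} \cos^{2}{\left(y \right)}}{2} + \frac{\cos^{3}{\left(y \right)}}{2}.
Matching coefficients of the independent functions:
  [\sin{\left(y \right)} \cos^{2}{\left(y \right)}, \cos^{3}{\left(y \right)}]:  - \frac{A^{3}}{2} = \frac{1}{2}
Solving: A = -1.
Check against the point condition:
  u(0, 0) = -1  ⟹  A = -1  ✓
Hence u(x, y) = - \cos{\left(y \right)}.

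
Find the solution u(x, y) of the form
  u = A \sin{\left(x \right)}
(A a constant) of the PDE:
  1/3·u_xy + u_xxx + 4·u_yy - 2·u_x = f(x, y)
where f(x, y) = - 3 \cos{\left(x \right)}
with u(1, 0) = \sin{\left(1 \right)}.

Substitute the ansatz u = A \sin{\left(x \right)} into the left-hand side.
Derivatives of the ansatz:
  u_xy = 0
  u_xxx = - A \cos{\left(x \right)}
  u_yy = 0
  u_x = A \cos{\left(x \right)}
Term by term:
  1/3·u_xy = 0
  u_xxx = - A \cos{\left(x \right)}
  4·u_yy = 0
  -2·u_x = - 2 A \cos{\left(x \right)}
So the left-hand side equals
  - 3 A \cos{\left(x \right)}
This must equal f(x, y) = - 3 \cos{\left(x \right)} identically.
Matching coefficients of the independent functions:
  [\cos{\left(x \right)}]:  - 3 A = -3
Solving: A = 1.
Check against the point condition:
  u(1, 0) = \sin{\left(1 \right)}  ⟹  A \sin{\left(1 \right)} = \sin{\left(1 \right)}  ✓
Hence u(x, y) = \sin{\left(x \right)}.

Answer: u(x, y) = \sin{\left(x \right)}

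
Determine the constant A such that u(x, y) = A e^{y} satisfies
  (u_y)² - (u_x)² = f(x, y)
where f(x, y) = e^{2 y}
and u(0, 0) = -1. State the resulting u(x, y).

Substitute the ansatz u = A e^{y} into the left-hand side.
Derivatives of the ansatz:
  u_y = A e^{y}
  u_x = 0
Term by term:
  (u_y)² = A^{2} e^{2 y}
  -(u_x)² = 0
So the left-hand side equals
  A^{2} e^{2 y}
This must equal f(x, y) = e^{2 y} identically.
Matching coefficients of the independent functions:
  [e^{2 y}]:  A^{2} = 1
These equations allow (A) = (-1) or (1).
Impose the point condition(s):
  u(0, 0) = -1  ⟹  A = -1
Only A = -1 satisfies everything.
Hence u(x, y) = - e^{y}.

Answer: u(x, y) = - e^{y}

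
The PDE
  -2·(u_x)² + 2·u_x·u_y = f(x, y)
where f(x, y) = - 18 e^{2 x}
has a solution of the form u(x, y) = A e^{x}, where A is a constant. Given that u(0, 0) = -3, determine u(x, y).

Substitute the ansatz u = A e^{x} into the left-hand side.
Derivatives of the ansatz:
  u_x = A e^{x}
  u_y = 0
Term by term:
  -2·(u_x)² = - 2 A^{2} e^{2 x}
  2·u_x·u_y = 0
So the left-hand side equals
  - 2 A^{2} e^{2 x}
This must equal f(x, y) = - 18 e^{2 x} identically.
Matching coefficients of the independent functions:
  [e^{2 x}]:  - 2 A^{2} = -18
These equations allow (A) = (-3) or (3).
Impose the point condition(s):
  u(0, 0) = -3  ⟹  A = -3
Only A = -3 satisfies everything.
Hence u(x, y) = - 3 e^{x}.

Answer: u(x, y) = - 3 e^{x}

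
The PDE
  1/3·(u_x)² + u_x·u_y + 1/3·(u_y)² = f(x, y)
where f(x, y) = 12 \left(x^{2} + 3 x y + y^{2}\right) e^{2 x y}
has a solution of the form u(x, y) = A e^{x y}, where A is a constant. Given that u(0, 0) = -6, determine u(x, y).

Answer: u(x, y) = - 6 e^{x y}

Derivation:
Substitute the ansatz u = A e^{x y} into the left-hand side.
Derivatives of the ansatz:
  u_x = A y e^{x y}
  u_y = A x e^{x y}
Term by term:
  1/3·(u_x)² = \frac{A^{2} y^{2} e^{2 x y}}{3}
  u_x·u_y = A^{2} x y e^{2 x y}
  1/3·(u_y)² = \frac{A^{2} x^{2} e^{2 x y}}{3}
So the left-hand side equals
  \frac{A^{2} x^{2} e^{2 x y}}{3} + A^{2} x y e^{2 x y} + \frac{A^{2} y^{2} e^{2 x y}}{3}
This must equal f(x, y) identically; expanded, f = 12 x^{2} e^{2 x y} + 36 x y e^{2 x y} + 12 y^{2} e^{2 x y}.
Matching coefficients of the independent functions:
  [x^{2} e^{2 x y}, y^{2} e^{2 x y}]:  \frac{A^{2}}{3} = 12
  [x y e^{2 x y}]:  A^{2} = 36
These equations allow (A) = (-6) or (6).
Impose the point condition(s):
  u(0, 0) = -6  ⟹  A = -6
Only A = -6 satisfies everything.
Hence u(x, y) = - 6 e^{x y}.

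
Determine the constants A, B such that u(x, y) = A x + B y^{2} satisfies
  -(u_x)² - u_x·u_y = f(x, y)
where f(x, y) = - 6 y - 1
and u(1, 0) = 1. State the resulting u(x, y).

Substitute the ansatz u = A x + B y^{2} into the left-hand side.
Derivatives of the ansatz:
  u_x = A
  u_y = 2 B y
Term by term:
  -(u_x)² = - A^{2}
  -u_x·u_y = - 2 A B y
So the left-hand side equals
  - A^{2} - 2 A B y
This must equal f(x, y) = - 6 y - 1 identically.
Matching coefficients of the independent functions:
  [constant term]:  - A^{2} = -1
  [y]:  - 2 A B = -6
These equations allow (A, B) = (-1, -3) or (1, 3).
Impose the point condition(s):
  u(1, 0) = 1  ⟹  A = 1
Only A = 1, B = 3 satisfies everything.
Hence u(x, y) = x + 3 y^{2}.

Answer: u(x, y) = x + 3 y^{2}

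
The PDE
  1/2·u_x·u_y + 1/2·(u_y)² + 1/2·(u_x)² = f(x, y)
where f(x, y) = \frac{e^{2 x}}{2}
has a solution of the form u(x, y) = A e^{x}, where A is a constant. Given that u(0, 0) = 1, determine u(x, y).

Substitute the ansatz u = A e^{x} into the left-hand side.
Derivatives of the ansatz:
  u_x = A e^{x}
  u_y = 0
Term by term:
  1/2·u_x·u_y = 0
  1/2·(u_y)² = 0
  1/2·(u_x)² = \frac{A^{2} e^{2 x}}{2}
So the left-hand side equals
  \frac{A^{2} e^{2 x}}{2}
This must equal f(x, y) = \frac{e^{2 x}}{2} identically.
Matching coefficients of the independent functions:
  [e^{2 x}]:  \frac{A^{2}}{2} = \frac{1}{2}
These equations allow (A) = (-1) or (1).
Impose the point condition(s):
  u(0, 0) = 1  ⟹  A = 1
Only A = 1 satisfies everything.
Hence u(x, y) = e^{x}.

Answer: u(x, y) = e^{x}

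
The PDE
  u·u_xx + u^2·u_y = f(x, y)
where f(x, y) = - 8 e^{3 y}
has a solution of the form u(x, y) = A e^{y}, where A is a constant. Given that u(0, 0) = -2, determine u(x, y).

Substitute the ansatz u = A e^{y} into the left-hand side.
Derivatives of the ansatz:
  u_xx = 0
  u_y = A e^{y}
Term by term:
  u·u_xx = 0
  u^2·u_y = A^{3} e^{3 y}
So the left-hand side equals
  A^{3} e^{3 y}
This must equal f(x, y) = - 8 e^{3 y} identically.
Matching coefficients of the independent functions:
  [e^{3 y}]:  A^{3} = -8
Solving: A = -2.
Check against the point condition:
  u(0, 0) = -2  ⟹  A = -2  ✓
Hence u(x, y) = - 2 e^{y}.

Answer: u(x, y) = - 2 e^{y}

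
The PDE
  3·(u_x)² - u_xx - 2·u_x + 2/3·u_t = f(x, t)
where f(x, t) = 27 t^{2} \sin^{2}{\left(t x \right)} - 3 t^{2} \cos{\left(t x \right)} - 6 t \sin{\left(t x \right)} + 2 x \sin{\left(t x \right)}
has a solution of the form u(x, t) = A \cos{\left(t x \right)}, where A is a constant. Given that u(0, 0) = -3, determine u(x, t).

Answer: u(x, t) = - 3 \cos{\left(t x \right)}

Derivation:
Substitute the ansatz u = A \cos{\left(t x \right)} into the left-hand side.
Derivatives of the ansatz:
  u_x = - A t \sin{\left(t x \right)}
  u_xx = - A t^{2} \cos{\left(t x \right)}
  u_t = - A x \sin{\left(t x \right)}
Term by term:
  3·(u_x)² = 3 A^{2} t^{2} \sin^{2}{\left(t x \right)}
  -u_xx = A t^{2} \cos{\left(t x \right)}
  -2·u_x = 2 A t \sin{\left(t x \right)}
  2/3·u_t = - \frac{2 A x \sin{\left(t x \right)}}{3}
So the left-hand side equals
  3 A^{2} t^{2} \sin^{2}{\left(t x \right)} + A t^{2} \cos{\left(t x \right)} + 2 A t \sin{\left(t x \right)} - \frac{2 A x \sin{\left(t x \right)}}{3}
This must equal f(x, t) = 27 t^{2} \sin^{2}{\left(t x \right)} - 3 t^{2} \cos{\left(t x \right)} - 6 t \sin{\left(t x \right)} + 2 x \sin{\left(t x \right)} identically.
Matching coefficients of the independent functions:
  [t \sin{\left(t x \right)}]:  2 A = -6
  [t^{2} \sin^{2}{\left(t x \right)}]:  3 A^{2} = 27
  [t^{2} \cos{\left(t x \right)}]:  A = -3
  [x \sin{\left(t x \right)}]:  - \frac{2 A}{3} = 2
Solving: A = -3.
Check against the point condition:
  u(0, 0) = -3  ⟹  A = -3  ✓
Hence u(x, t) = - 3 \cos{\left(t x \right)}.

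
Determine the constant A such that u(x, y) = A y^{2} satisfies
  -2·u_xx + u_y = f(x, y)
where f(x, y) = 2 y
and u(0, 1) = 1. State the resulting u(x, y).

Answer: u(x, y) = y^{2}

Derivation:
Substitute the ansatz u = A y^{2} into the left-hand side.
Derivatives of the ansatz:
  u_xx = 0
  u_y = 2 A y
Term by term:
  -2·u_xx = 0
  u_y = 2 A y
So the left-hand side equals
  2 A y
This must equal f(x, y) = 2 y identically.
Matching coefficients of the independent functions:
  [y]:  2 A = 2
Solving: A = 1.
Check against the point condition:
  u(0, 1) = 1  ⟹  A = 1  ✓
Hence u(x, y) = y^{2}.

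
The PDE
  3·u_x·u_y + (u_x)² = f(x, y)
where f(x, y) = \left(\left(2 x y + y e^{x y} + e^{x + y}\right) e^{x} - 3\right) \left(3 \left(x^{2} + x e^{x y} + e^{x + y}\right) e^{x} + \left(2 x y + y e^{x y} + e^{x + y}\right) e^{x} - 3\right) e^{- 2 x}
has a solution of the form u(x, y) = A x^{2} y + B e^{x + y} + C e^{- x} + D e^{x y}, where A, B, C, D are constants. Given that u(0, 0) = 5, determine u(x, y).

Substitute the ansatz u = A x^{2} y + B e^{x + y} + C e^{- x} + D e^{x y} into the left-hand side.
Derivatives of the ansatz:
  u_x = 2 A x y + B e^{x} e^{y} - C e^{- x} + D y e^{x y}
  u_y = A x^{2} + B e^{x} e^{y} + D x e^{x y}
Term by term:
  3·u_x·u_y = 6 A^{2} x^{3} y + 3 A B x^{2} e^{x} e^{y} + 6 A B x y e^{x} e^{y} - 3 A C x^{2} e^{- x} + 9 A D x^{2} y e^{x y} + 3 B^{2} e^{2 x} e^{2 y} - 3 B C e^{y} + 3 B D x e^{x} e^{y} e^{x y} + 3 B D y e^{x} e^{y} e^{x y} - 3 C D x e^{- x} e^{x y} + 3 D^{2} x y e^{2 x y}
  (u_x)² = 4 A^{2} x^{2} y^{2} + 4 A B x y e^{x} e^{y} - 4 A C x y e^{- x} + 4 A D x y^{2} e^{x y} + B^{2} e^{2 x} e^{2 y} - 2 B C e^{y} + 2 B D y e^{x} e^{y} e^{x y} + C^{2} e^{- 2 x} - 2 C D y e^{- x} e^{x y} + D^{2} y^{2} e^{2 x y}
So the left-hand side equals
  6 A^{2} x^{3} y + 4 A^{2} x^{2} y^{2} + 3 A B x^{2} e^{x} e^{y} + 10 A B x y e^{x} e^{y} - 3 A C x^{2} e^{- x} - 4 A C x y e^{- x} + 9 A D x^{2} y e^{x y} + 4 A D x y^{2} e^{x y} + 4 B^{2} e^{2 x} e^{2 y} - 5 B C e^{y} + 3 B D x e^{x} e^{y} e^{x y} + 5 B D y e^{x} e^{y} e^{x y} + C^{2} e^{- 2 x} - 3 C D x e^{- x} e^{x y} - 2 C D y e^{- x} e^{x y} + 3 D^{2} x y e^{2 x y} + D^{2} y^{2} e^{2 x y}
This must equal f(x, y) identically; expanded, f = 6 x^{3} y + 4 x^{2} y^{2} + 9 x^{2} y e^{x y} + 3 x^{2} e^{x} e^{y} - 9 x^{2} e^{- x} + 4 x y^{2} e^{x y} + 10 x y e^{x} e^{y} + 3 x y e^{2 x y} - 12 x y e^{- x} + 3 x e^{x} e^{y} e^{x y} - 9 x e^{- x} e^{x y} + y^{2} e^{2 x y} + 5 y e^{x} e^{y} e^{x y} - 6 y e^{- x} e^{x y} + 4 e^{2 x} e^{2 y} - 15 e^{y} + 9 e^{- 2 x}.
Matching coefficients of the independent functions:
(each divided by its leading coefficient; functions giving the same equation are listed together)
  [x^{2} y^{2}, x^{3} y]:  A^{2} - 1 = 0
  [x^{2} e^{- x}, x y e^{- x}]:  A C - 3 = 0
  [y^{2} e^{2 x y}, x y e^{2 x y}]:  D^{2} - 1 = 0
  [e^{2 x} e^{2 y}]:  B^{2} - 1 = 0
  [x y^{2} e^{x y}, x^{2} y e^{x y}]:  A D - 1 = 0
  [x e^{- x} e^{x y}, y e^{- x} e^{x y}]:  C D - 3 = 0
  [x^{2} e^{x} e^{y}, x y e^{x} e^{y}]:  A B - 1 = 0
  [x e^{x} e^{y} e^{x y}, y e^{x} e^{y} e^{x y}]:  B D - 1 = 0
  [e^{- 2 x}]:  C^{2} - 9 = 0
  [e^{y}]:  B C - 3 = 0
These equations allow (A, B, C, D) = (-1, -1, -3, -1) or (1, 1, 3, 1).
Impose the point condition(s):
  u(0, 0) = 5  ⟹  B + C + D = 5
Only A = 1, B = 1, C = 3, D = 1 satisfies everything.
Hence u(x, y) = x^{2} y + e^{x y} + e^{x + y} + 3 e^{- x}.

Answer: u(x, y) = x^{2} y + e^{x y} + e^{x + y} + 3 e^{- x}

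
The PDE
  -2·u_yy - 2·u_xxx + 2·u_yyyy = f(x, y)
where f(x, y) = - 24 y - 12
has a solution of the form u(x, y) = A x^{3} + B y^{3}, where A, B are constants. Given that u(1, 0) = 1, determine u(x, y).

Substitute the ansatz u = A x^{3} + B y^{3} into the left-hand side.
Derivatives of the ansatz:
  u_yy = 6 B y
  u_xxx = 6 A
  u_yyyy = 0
Term by term:
  -2·u_yy = - 12 B y
  -2·u_xxx = - 12 A
  2·u_yyyy = 0
So the left-hand side equals
  - 12 A - 12 B y
This must equal f(x, y) = - 24 y - 12 identically.
Matching coefficients of the independent functions:
  [constant term]:  - 12 A = -12
  [y]:  - 12 B = -24
Solving: A = 1, B = 2.
Check against the point condition:
  u(1, 0) = 1  ⟹  A = 1  ✓
Hence u(x, y) = x^{3} + 2 y^{3}.

Answer: u(x, y) = x^{3} + 2 y^{3}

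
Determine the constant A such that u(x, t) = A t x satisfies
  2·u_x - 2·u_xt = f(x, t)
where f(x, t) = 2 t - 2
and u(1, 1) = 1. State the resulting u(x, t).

Answer: u(x, t) = t x

Derivation:
Substitute the ansatz u = A t x into the left-hand side.
Derivatives of the ansatz:
  u_x = A t
  u_xt = A
Term by term:
  2·u_x = 2 A t
  -2·u_xt = - 2 A
So the left-hand side equals
  2 A t - 2 A
This must equal f(x, t) = 2 t - 2 identically.
Matching coefficients of the independent functions:
  [constant term]:  - 2 A = -2
  [t]:  2 A = 2
Solving: A = 1.
Check against the point condition:
  u(1, 1) = 1  ⟹  A = 1  ✓
Hence u(x, t) = t x.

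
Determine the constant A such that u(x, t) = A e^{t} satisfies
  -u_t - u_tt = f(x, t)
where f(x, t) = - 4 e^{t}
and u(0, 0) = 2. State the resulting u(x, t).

Substitute the ansatz u = A e^{t} into the left-hand side.
Derivatives of the ansatz:
  u_t = A e^{t}
  u_tt = A e^{t}
Term by term:
  -u_t = - A e^{t}
  -u_tt = - A e^{t}
So the left-hand side equals
  - 2 A e^{t}
This must equal f(x, t) = - 4 e^{t} identically.
Matching coefficients of the independent functions:
  [e^{t}]:  - 2 A = -4
Solving: A = 2.
Check against the point condition:
  u(0, 0) = 2  ⟹  A = 2  ✓
Hence u(x, t) = 2 e^{t}.

Answer: u(x, t) = 2 e^{t}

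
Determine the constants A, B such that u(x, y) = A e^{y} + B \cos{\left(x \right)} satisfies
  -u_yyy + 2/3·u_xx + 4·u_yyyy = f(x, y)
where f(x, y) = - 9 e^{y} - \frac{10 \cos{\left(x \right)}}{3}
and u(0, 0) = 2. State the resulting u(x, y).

Answer: u(x, y) = - 3 e^{y} + 5 \cos{\left(x \right)}

Derivation:
Substitute the ansatz u = A e^{y} + B \cos{\left(x \right)} into the left-hand side.
Derivatives of the ansatz:
  u_yyy = A e^{y}
  u_xx = - B \cos{\left(x \right)}
  u_yyyy = A e^{y}
Term by term:
  -u_yyy = - A e^{y}
  2/3·u_xx = - \frac{2 B \cos{\left(x \right)}}{3}
  4·u_yyyy = 4 A e^{y}
So the left-hand side equals
  3 A e^{y} - \frac{2 B \cos{\left(x \right)}}{3}
This must equal f(x, y) = - 9 e^{y} - \frac{10 \cos{\left(x \right)}}{3} identically.
Matching coefficients of the independent functions:
  [e^{y}]:  3 A = -9
  [\cos{\left(x \right)}]:  - \frac{2 B}{3} = - \frac{10}{3}
Solving: A = -3, B = 5.
Check against the point condition:
  u(0, 0) = 2  ⟹  A + B = 2  ✓
Hence u(x, y) = - 3 e^{y} + 5 \cos{\left(x \right)}.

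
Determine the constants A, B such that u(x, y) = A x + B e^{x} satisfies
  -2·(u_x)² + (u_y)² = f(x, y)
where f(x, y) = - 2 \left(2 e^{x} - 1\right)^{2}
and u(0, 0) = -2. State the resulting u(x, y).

Substitute the ansatz u = A x + B e^{x} into the left-hand side.
Derivatives of the ansatz:
  u_x = A + B e^{x}
  u_y = 0
Term by term:
  -2·(u_x)² = - 2 A^{2} - 4 A B e^{x} - 2 B^{2} e^{2 x}
  (u_y)² = 0
So the left-hand side equals
  - 2 A^{2} - 4 A B e^{x} - 2 B^{2} e^{2 x}
This must equal f(x, y) identically; expanded, f = - 8 e^{2 x} + 8 e^{x} - 2.
Matching coefficients of the independent functions:
  [constant term]:  - 2 A^{2} = -2
  [e^{x}]:  - 4 A B = 8
  [e^{2 x}]:  - 2 B^{2} = -8
These equations allow (A, B) = (-1, 2) or (1, -2).
Impose the point condition(s):
  u(0, 0) = -2  ⟹  B = -2
Only A = 1, B = -2 satisfies everything.
Hence u(x, y) = x - 2 e^{x}.

Answer: u(x, y) = x - 2 e^{x}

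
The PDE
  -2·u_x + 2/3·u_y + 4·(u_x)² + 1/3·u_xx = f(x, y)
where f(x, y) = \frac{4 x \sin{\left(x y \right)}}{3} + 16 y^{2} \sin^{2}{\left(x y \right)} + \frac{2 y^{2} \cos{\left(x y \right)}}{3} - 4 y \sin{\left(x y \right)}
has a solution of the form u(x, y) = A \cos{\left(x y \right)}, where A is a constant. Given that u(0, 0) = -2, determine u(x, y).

Substitute the ansatz u = A \cos{\left(x y \right)} into the left-hand side.
Derivatives of the ansatz:
  u_x = - A y \sin{\left(x y \right)}
  u_y = - A x \sin{\left(x y \right)}
  u_xx = - A y^{2} \cos{\left(x y \right)}
Term by term:
  -2·u_x = 2 A y \sin{\left(x y \right)}
  2/3·u_y = - \frac{2 A x \sin{\left(x y \right)}}{3}
  4·(u_x)² = 4 A^{2} y^{2} \sin^{2}{\left(x y \right)}
  1/3·u_xx = - \frac{A y^{2} \cos{\left(x y \right)}}{3}
So the left-hand side equals
  4 A^{2} y^{2} \sin^{2}{\left(x y \right)} - \frac{2 A x \sin{\left(x y \right)}}{3} - \frac{A y^{2} \cos{\left(x y \right)}}{3} + 2 A y \sin{\left(x y \right)}
This must equal f(x, y) = \frac{4 x \sin{\left(x y \right)}}{3} + 16 y^{2} \sin^{2}{\left(x y \right)} + \frac{2 y^{2} \cos{\left(x y \right)}}{3} - 4 y \sin{\left(x y \right)} identically.
Matching coefficients of the independent functions:
  [x \sin{\left(x y \right)}]:  - \frac{2 A}{3} = \frac{4}{3}
  [y \sin{\left(x y \right)}]:  2 A = -4
  [y^{2} \sin^{2}{\left(x y \right)}]:  4 A^{2} = 16
  [y^{2} \cos{\left(x y \right)}]:  - \frac{A}{3} = \frac{2}{3}
Solving: A = -2.
Check against the point condition:
  u(0, 0) = -2  ⟹  A = -2  ✓
Hence u(x, y) = - 2 \cos{\left(x y \right)}.

Answer: u(x, y) = - 2 \cos{\left(x y \right)}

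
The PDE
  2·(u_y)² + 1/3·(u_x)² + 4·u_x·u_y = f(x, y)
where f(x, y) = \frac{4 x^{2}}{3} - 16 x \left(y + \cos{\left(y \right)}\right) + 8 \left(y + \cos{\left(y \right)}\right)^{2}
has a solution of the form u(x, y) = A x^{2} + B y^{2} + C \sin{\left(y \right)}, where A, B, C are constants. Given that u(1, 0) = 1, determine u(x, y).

Substitute the ansatz u = A x^{2} + B y^{2} + C \sin{\left(y \right)} into the left-hand side.
Derivatives of the ansatz:
  u_y = 2 B y + C \cos{\left(y \right)}
  u_x = 2 A x
Term by term:
  2·(u_y)² = 8 B^{2} y^{2} + 8 B C y \cos{\left(y \right)} + 2 C^{2} \cos^{2}{\left(y \right)}
  1/3·(u_x)² = \frac{4 A^{2} x^{2}}{3}
  4·u_x·u_y = 16 A B x y + 8 A C x \cos{\left(y \right)}
So the left-hand side equals
  \frac{4 A^{2} x^{2}}{3} + 16 A B x y + 8 A C x \cos{\left(y \right)} + 8 B^{2} y^{2} + 8 B C y \cos{\left(y \right)} + 2 C^{2} \cos^{2}{\left(y \right)}
This must equal f(x, y) identically; expanded, f = \frac{4 x^{2}}{3} - 16 x y - 16 x \cos{\left(y \right)} + 8 y^{2} + 16 y \cos{\left(y \right)} + 8 \cos^{2}{\left(y \right)}.
Matching coefficients of the independent functions:
  [x^{2}]:  \frac{4 A^{2}}{3} = \frac{4}{3}
  [y^{2}]:  8 B^{2} = 8
  [x y]:  16 A B = -16
  [x \cos{\left(y \right)}]:  8 A C = -16
  [y \cos{\left(y \right)}]:  8 B C = 16
  [\cos^{2}{\left(y \right)}]:  2 C^{2} = 8
These equations allow (A, B, C) = (-1, 1, 2) or (1, -1, -2).
Impose the point condition(s):
  u(1, 0) = 1  ⟹  A = 1
Only A = 1, B = -1, C = -2 satisfies everything.
Hence u(x, y) = x^{2} - y^{2} - 2 \sin{\left(y \right)}.

Answer: u(x, y) = x^{2} - y^{2} - 2 \sin{\left(y \right)}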